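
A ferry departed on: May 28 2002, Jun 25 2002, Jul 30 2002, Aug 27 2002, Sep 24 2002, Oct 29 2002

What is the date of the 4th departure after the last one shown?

All Tuesdays; the gaps (28, 35, 28, 28, 35) vary with month length.
This is the last Tuesday of each month.
November 2002 ends with Tuesday Nov 26 2002.
December 2002 ends with Tuesday Dec 31 2002.
January 2003 ends with Tuesday Jan 28 2003.
Last Tuesday of February 2003: Feb 25 2003.

Feb 25 2003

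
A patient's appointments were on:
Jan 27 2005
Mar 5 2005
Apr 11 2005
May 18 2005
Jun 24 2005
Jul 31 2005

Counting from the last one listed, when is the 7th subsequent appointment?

Apr 16 2006

Gaps between consecutive events: 37, 37, 37, 37, 37 days — a constant 37-day interval.
Jul 31 2005 + 37 days = Sep 6 2005.
Sep 6 2005 + 37 days = Oct 13 2005.
Oct 13 2005 + 37 days = Nov 19 2005.
Nov 19 2005 + 37 days = Dec 26 2005.
Dec 26 2005 + 37 days = Feb 1 2006.
Feb 1 2006 + 37 days = Mar 10 2006.
Mar 10 2006 + 37 days = Apr 16 2006.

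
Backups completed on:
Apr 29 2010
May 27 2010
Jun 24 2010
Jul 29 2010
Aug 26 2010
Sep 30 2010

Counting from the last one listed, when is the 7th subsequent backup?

Apr 28 2011

These are Thursdays with 28, 28, 35, 28, 35-day gaps.
Each is the final Thursday of its month — Apr 29 2010 is past the 28th, so '4th Thursday' doesn't fit.
Last Thursday of October 2010: Oct 28 2010.
November 2010 ends with Thursday Nov 25 2010.
December 2010 ends with Thursday Dec 30 2010.
Last Thursday of January 2011: Jan 27 2011.
Last Thursday of February 2011: Feb 24 2011.
Last Thursday of March 2011: Mar 31 2011.
Last Thursday of April 2011: Apr 28 2011.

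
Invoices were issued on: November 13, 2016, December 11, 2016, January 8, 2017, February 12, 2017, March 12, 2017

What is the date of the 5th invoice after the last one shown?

All dates are Sundays, 28, 28, 35, 28 days apart.
Specifically, the 2nd Sunday of each month.
April 2017 — 2nd Sunday is April 9, 2017.
2nd Sunday of May 2017: May 14, 2017.
June 2017 — 2nd Sunday is June 11, 2017.
July 2017 — 2nd Sunday is July 9, 2017.
2nd Sunday of August 2017: August 13, 2017.

August 13, 2017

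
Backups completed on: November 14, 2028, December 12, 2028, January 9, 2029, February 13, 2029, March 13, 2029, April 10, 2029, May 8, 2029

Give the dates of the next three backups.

June 12, 2029; July 10, 2029; August 14, 2029

These are Tuesdays at 28- or 35-day spacing (28, 28, 35, 28, 28, 28).
The pattern: 2nd Tuesday of the month.
June 2029 — 2nd Tuesday is June 12, 2029.
2nd Tuesday of July 2029: July 10, 2029.
August 2029 — 2nd Tuesday is August 14, 2029.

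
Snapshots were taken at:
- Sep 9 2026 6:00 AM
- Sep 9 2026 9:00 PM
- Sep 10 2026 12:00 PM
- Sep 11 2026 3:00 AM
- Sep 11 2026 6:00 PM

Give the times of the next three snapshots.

The interval is a steady 15 hours (15, 15, 15, 15).
Sep 11 2026 6:00 PM + 15 h = Sep 12 2026 9:00 AM.
Sep 12 2026 9:00 AM + 15 h = Sep 13 2026 12:00 AM.
Sep 13 2026 12:00 AM + 15 h = Sep 13 2026 3:00 PM.

Sep 12 2026 9:00 AM, Sep 13 2026 12:00 AM, Sep 13 2026 3:00 PM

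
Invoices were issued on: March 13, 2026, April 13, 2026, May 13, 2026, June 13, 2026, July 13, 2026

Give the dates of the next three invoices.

Gaps: 31, 30, 31, 30 days — not constant. Every event is on the 13th of the month.
Pattern: the 13th of each month.
Next: August 2026 → August 13, 2026.
Next: September 2026 → September 13, 2026.
October 2026: October 13, 2026.

August 13, 2026; September 13, 2026; October 13, 2026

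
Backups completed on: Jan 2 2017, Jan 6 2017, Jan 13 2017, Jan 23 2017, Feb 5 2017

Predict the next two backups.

Feb 21 2017, Mar 12 2017

Gaps: 4, 7, 10, 13 days — each gap is 3 larger than the previous one.
Next gap: 16 days. Feb 5 2017 + 16 days = Feb 21 2017.
Next gap: 19 days. Feb 21 2017 + 19 days = Mar 12 2017.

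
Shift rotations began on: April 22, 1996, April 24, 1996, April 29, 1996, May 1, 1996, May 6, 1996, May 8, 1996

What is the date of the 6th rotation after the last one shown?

May 29, 1996

The gap pattern 2, 5, 2, 5, 2 repeats every 2 events.
These are the Mondays and Wednesdays of each week.
The following Monday is May 13, 1996.
The following Wednesday is May 15, 1996.
Next Monday: May 20, 1996.
The following Wednesday is May 22, 1996.
The following Monday is May 27, 1996.
The following Wednesday is May 29, 1996.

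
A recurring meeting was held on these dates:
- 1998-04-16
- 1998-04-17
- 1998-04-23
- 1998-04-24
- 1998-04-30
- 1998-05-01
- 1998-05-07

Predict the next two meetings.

1998-05-08, 1998-05-14

Gaps: 1, 6, 1, 6, 1, 6 days — not constant, but cyclic with period 2.
The events fall on every Thursday and Friday.
The following Friday is 1998-05-08.
Next Thursday: 1998-05-14.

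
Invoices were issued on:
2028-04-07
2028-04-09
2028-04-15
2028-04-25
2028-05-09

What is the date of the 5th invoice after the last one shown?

2028-09-16

The spacing grows by 4 each time: 2, 6, 10, 14 days.
Next gap: 18 days. 2028-05-09 + 18 days = 2028-05-27.
Next gap: 22 days. 2028-05-27 + 22 days = 2028-06-18.
Next gap: 26 days. 2028-06-18 + 26 days = 2028-07-14.
Next gap: 30 days. 2028-07-14 + 30 days = 2028-08-13.
Next gap: 34 days. 2028-08-13 + 34 days = 2028-09-16.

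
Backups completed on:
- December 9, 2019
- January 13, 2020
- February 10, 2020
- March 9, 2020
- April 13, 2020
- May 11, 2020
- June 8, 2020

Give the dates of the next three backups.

July 13, 2020; August 10, 2020; September 14, 2020

These are Mondays at 28- or 35-day spacing (35, 28, 28, 35, 28, 28).
The pattern: 2nd Monday of the month.
July 2020 — 2nd Monday is July 13, 2020.
2nd Monday of August 2020: August 10, 2020.
September 2020 — 2nd Monday is September 14, 2020.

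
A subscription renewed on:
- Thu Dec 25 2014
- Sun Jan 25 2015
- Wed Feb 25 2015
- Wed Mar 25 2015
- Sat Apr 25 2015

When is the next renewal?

The day-of-month is always 25 (31, 31, 28, 31 days between events).
So this recurs on the 25th of each month.
Next: May 2015 → Mon May 25 2015.

Mon May 25 2015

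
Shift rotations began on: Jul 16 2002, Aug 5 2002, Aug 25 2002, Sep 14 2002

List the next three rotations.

Oct 4 2002, Oct 24 2002, Nov 13 2002

Every event comes 20 days after the last (20, 20, 20).
Sep 14 2002 + 20 days = Oct 4 2002.
Oct 4 2002 + 20 days = Oct 24 2002.
Oct 24 2002 + 20 days = Nov 13 2002.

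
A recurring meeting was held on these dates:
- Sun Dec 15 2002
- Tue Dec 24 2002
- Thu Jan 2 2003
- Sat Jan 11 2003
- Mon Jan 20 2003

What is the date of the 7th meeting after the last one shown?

Mon Mar 24 2003

Every event comes 9 days after the last (9, 9, 9, 9).
Mon Jan 20 2003 + 9 days = Wed Jan 29 2003.
Wed Jan 29 2003 + 9 days = Fri Feb 7 2003.
Fri Feb 7 2003 + 9 days = Sun Feb 16 2003.
Sun Feb 16 2003 + 9 days = Tue Feb 25 2003.
Tue Feb 25 2003 + 9 days = Thu Mar 6 2003.
Thu Mar 6 2003 + 9 days = Sat Mar 15 2003.
Sat Mar 15 2003 + 9 days = Mon Mar 24 2003.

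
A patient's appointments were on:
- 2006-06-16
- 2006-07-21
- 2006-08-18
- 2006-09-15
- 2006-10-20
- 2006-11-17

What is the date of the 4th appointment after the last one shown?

All dates are Fridays, 35, 28, 28, 35, 28 days apart.
Specifically, the 3rd Friday of each month.
3rd Friday of December 2006: 2006-12-15.
January 2007 — 3rd Friday is 2007-01-19.
3rd Friday of February 2007: 2007-02-16.
March 2007 — 3rd Friday is 2007-03-16.

2007-03-16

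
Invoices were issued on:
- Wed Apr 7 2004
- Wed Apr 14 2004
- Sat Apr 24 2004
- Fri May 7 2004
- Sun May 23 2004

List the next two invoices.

The spacing grows by 3 each time: 7, 10, 13, 16 days.
Next gap: 19 days. Sun May 23 2004 + 19 days = Fri Jun 11 2004.
Next gap: 22 days. Fri Jun 11 2004 + 22 days = Sat Jul 3 2004.

Fri Jun 11 2004, Sat Jul 3 2004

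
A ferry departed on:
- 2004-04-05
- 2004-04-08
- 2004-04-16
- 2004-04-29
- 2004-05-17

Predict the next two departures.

2004-06-09, 2004-07-07

Gaps: 3, 8, 13, 18 days — each gap is 5 larger than the previous one.
Next gap: 23 days. 2004-05-17 + 23 days = 2004-06-09.
Next gap: 28 days. 2004-06-09 + 28 days = 2004-07-07.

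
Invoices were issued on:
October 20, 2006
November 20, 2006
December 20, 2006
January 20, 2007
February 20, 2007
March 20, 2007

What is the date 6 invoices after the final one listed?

Gaps: 31, 30, 31, 31, 28 days — not constant. Every event is on the 20th of the month.
Pattern: the 20th of each month.
Next: April 2007 → April 20, 2007.
May 2007: May 20, 2007.
June 2007: June 20, 2007.
Next: July 2007 → July 20, 2007.
Next: August 2007 → August 20, 2007.
Next: September 2007 → September 20, 2007.

September 20, 2007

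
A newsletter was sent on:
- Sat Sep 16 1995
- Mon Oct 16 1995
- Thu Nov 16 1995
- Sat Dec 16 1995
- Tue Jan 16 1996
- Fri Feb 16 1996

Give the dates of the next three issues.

The day-of-month is always 16 (30, 31, 30, 31, 31 days between events).
So this recurs on the 16th of each month.
Next: March 1996 → Sat Mar 16 1996.
Next: April 1996 → Tue Apr 16 1996.
Next: May 1996 → Thu May 16 1996.

Sat Mar 16 1996, Tue Apr 16 1996, Thu May 16 1996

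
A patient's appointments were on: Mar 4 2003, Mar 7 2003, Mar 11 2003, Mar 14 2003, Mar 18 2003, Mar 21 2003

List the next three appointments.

Every event lands on a Tuesday or Friday (gaps cycle 3, 4, 3, 4, 3).
So the schedule is: every Tuesday and Friday.
Next Tuesday: Mar 25 2003.
Next Friday: Mar 28 2003.
The following Tuesday is Apr 1 2003.

Mar 25 2003, Mar 28 2003, Apr 1 2003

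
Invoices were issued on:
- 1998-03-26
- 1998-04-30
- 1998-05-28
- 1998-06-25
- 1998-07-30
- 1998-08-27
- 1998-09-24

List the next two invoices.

Every date is a Thursday; gaps 35, 28, 28, 35, 28, 28 days.
Each is the last Thursday of its month (at least one falls on the 29th or later, ruling out '4th Thursday').
Last Thursday of October 1998: 1998-10-29.
Last Thursday of November 1998: 1998-11-26.

1998-10-29, 1998-11-26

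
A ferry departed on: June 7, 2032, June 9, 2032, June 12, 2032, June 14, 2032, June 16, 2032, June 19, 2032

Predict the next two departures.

The gap pattern 2, 3, 2, 2, 3 repeats every 3 events.
These are the Mondays, Wednesdays and Saturdays of each week.
Next Monday: June 21, 2032.
Next Wednesday: June 23, 2032.

June 21, 2032; June 23, 2032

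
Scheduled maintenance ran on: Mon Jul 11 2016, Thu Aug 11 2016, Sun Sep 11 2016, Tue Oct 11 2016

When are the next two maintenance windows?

Fri Nov 11 2016, Sun Dec 11 2016

Each date is the 11th; the gaps (31, 31, 30) track the month lengths.
The rule is the 11th of each month.
November 2016: Fri Nov 11 2016.
December 2016: Sun Dec 11 2016.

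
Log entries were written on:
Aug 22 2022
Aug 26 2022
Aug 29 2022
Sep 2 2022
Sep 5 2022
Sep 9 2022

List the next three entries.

The gap pattern 4, 3, 4, 3, 4 repeats every 2 events.
These are the Mondays and Fridays of each week.
Next Monday: Sep 12 2022.
The following Friday is Sep 16 2022.
Next Monday: Sep 19 2022.

Sep 12 2022, Sep 16 2022, Sep 19 2022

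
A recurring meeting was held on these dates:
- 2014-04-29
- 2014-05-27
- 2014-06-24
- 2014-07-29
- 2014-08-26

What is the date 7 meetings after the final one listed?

2015-03-31

Every date is a Tuesday; gaps 28, 28, 35, 28 days.
Each is the last Tuesday of its month (at least one falls on the 29th or later, ruling out '4th Tuesday').
Last Tuesday of September 2014: 2014-09-30.
October 2014 ends with Tuesday 2014-10-28.
November 2014 ends with Tuesday 2014-11-25.
December 2014 ends with Tuesday 2014-12-30.
Last Tuesday of January 2015: 2015-01-27.
February 2015 ends with Tuesday 2015-02-24.
Last Tuesday of March 2015: 2015-03-31.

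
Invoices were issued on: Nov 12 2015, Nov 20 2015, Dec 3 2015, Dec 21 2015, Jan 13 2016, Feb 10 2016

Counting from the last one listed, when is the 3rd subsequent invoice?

Jun 3 2016

Intervals are 8, 13, 18, 23, 28 days — an arithmetic progression with common difference 5.
Next gap: 33 days. Feb 10 2016 + 33 days = Mar 14 2016.
Next gap: 38 days. Mar 14 2016 + 38 days = Apr 21 2016.
Next gap: 43 days. Apr 21 2016 + 43 days = Jun 3 2016.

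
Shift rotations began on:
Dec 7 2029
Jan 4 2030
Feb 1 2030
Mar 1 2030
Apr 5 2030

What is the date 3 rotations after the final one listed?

Jul 5 2030

All dates are Fridays, 28, 28, 28, 35 days apart.
Specifically, the 1st Friday of each month.
May 2030 — 1st Friday is May 3 2030.
1st Friday of June 2030: Jun 7 2030.
July 2030 — 1st Friday is Jul 5 2030.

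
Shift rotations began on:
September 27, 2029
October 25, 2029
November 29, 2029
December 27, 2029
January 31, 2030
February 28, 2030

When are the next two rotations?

March 28, 2030; April 25, 2030

All Thursdays; the gaps (28, 35, 28, 35, 28) vary with month length.
This is the last Thursday of each month.
Last Thursday of March 2030: March 28, 2030.
Last Thursday of April 2030: April 25, 2030.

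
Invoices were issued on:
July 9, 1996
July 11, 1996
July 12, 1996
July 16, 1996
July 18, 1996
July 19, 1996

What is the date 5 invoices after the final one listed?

August 1, 1996

The gap pattern 2, 1, 4, 2, 1 repeats every 3 events.
These are the Tuesdays, Thursdays and Fridays of each week.
Next Tuesday: July 23, 1996.
Next Thursday: July 25, 1996.
Next Friday: July 26, 1996.
Next Tuesday: July 30, 1996.
The following Thursday is August 1, 1996.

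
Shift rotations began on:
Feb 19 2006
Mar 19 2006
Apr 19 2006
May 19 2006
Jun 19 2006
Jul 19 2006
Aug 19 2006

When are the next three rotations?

Sep 19 2006, Oct 19 2006, Nov 19 2006

Each date is the 19th; the gaps (28, 31, 30, 31, 30, 31) track the month lengths.
The rule is the 19th of each month.
Next: September 2006 → Sep 19 2006.
Next: October 2006 → Oct 19 2006.
November 2006: Nov 19 2006.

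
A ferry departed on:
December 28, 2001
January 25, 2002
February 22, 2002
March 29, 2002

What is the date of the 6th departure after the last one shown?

September 27, 2002

These are Fridays with 28, 28, 35-day gaps.
Each is the final Friday of its month — March 29, 2002 is past the 28th, so '4th Friday' doesn't fit.
April 2002 ends with Friday April 26, 2002.
May 2002 ends with Friday May 31, 2002.
Last Friday of June 2002: June 28, 2002.
Last Friday of July 2002: July 26, 2002.
Last Friday of August 2002: August 30, 2002.
Last Friday of September 2002: September 27, 2002.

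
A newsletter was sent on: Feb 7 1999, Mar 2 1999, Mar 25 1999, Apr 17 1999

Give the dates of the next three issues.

May 10 1999, Jun 2 1999, Jun 25 1999

The spacing is 23, 23, 23 days — always 23 days.
Apr 17 1999 + 23 days = May 10 1999.
May 10 1999 + 23 days = Jun 2 1999.
Jun 2 1999 + 23 days = Jun 25 1999.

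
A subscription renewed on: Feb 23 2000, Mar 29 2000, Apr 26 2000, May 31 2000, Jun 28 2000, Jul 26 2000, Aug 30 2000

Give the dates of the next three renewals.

Sep 27 2000, Oct 25 2000, Nov 29 2000

All Wednesdays; the gaps (35, 28, 35, 28, 28, 35) vary with month length.
This is the last Wednesday of each month.
September 2000 ends with Wednesday Sep 27 2000.
Last Wednesday of October 2000: Oct 25 2000.
Last Wednesday of November 2000: Nov 29 2000.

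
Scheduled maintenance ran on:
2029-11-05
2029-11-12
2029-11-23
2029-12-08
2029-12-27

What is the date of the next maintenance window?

2030-01-19

Intervals are 7, 11, 15, 19 days — an arithmetic progression with common difference 4.
Next gap: 23 days. 2029-12-27 + 23 days = 2030-01-19.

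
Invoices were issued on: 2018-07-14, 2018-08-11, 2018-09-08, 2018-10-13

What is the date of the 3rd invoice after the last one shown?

2019-01-12

These are Saturdays at 28- or 35-day spacing (28, 28, 35).
The pattern: 2nd Saturday of the month.
November 2018 — 2nd Saturday is 2018-11-10.
2nd Saturday of December 2018: 2018-12-08.
2nd Saturday of January 2019: 2019-01-12.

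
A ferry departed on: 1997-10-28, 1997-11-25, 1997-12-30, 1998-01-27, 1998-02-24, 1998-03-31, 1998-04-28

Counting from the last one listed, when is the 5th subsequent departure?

These are Tuesdays with 28, 35, 28, 28, 35, 28-day gaps.
Each is the final Tuesday of its month — 1997-12-30 is past the 28th, so '4th Tuesday' doesn't fit.
May 1998 ends with Tuesday 1998-05-26.
June 1998 ends with Tuesday 1998-06-30.
July 1998 ends with Tuesday 1998-07-28.
August 1998 ends with Tuesday 1998-08-25.
Last Tuesday of September 1998: 1998-09-29.

1998-09-29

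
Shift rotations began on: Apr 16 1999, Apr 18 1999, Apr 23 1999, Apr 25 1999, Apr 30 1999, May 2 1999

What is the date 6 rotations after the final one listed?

Every event lands on a Friday or Sunday (gaps cycle 2, 5, 2, 5, 2).
So the schedule is: every Friday and Sunday.
Next Friday: May 7 1999.
Next Sunday: May 9 1999.
Next Friday: May 14 1999.
Next Sunday: May 16 1999.
The following Friday is May 21 1999.
Next Sunday: May 23 1999.

May 23 1999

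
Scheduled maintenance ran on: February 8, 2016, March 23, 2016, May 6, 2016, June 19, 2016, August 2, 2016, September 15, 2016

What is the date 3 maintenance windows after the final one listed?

Every event comes 44 days after the last (44, 44, 44, 44, 44).
September 15, 2016 + 44 days = October 29, 2016.
October 29, 2016 + 44 days = December 12, 2016.
December 12, 2016 + 44 days = January 25, 2017.

January 25, 2017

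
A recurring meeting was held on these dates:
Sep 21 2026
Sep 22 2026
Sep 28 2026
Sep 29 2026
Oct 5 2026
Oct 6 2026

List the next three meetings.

Oct 12 2026, Oct 13 2026, Oct 19 2026

Every event lands on a Monday or Tuesday (gaps cycle 1, 6, 1, 6, 1).
So the schedule is: every Monday and Tuesday.
The following Monday is Oct 12 2026.
Next Tuesday: Oct 13 2026.
The following Monday is Oct 19 2026.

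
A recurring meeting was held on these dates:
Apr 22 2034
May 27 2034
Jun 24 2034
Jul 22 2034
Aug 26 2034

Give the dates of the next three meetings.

These are Saturdays at 28- or 35-day spacing (35, 28, 28, 35).
The pattern: 4th Saturday of the month.
September 2034 — 4th Saturday is Sep 23 2034.
October 2034 — 4th Saturday is Oct 28 2034.
4th Saturday of November 2034: Nov 25 2034.

Sep 23 2034, Oct 28 2034, Nov 25 2034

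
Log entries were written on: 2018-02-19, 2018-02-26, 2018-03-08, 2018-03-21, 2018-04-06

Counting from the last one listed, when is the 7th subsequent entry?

2018-10-19

Gaps: 7, 10, 13, 16 days — each gap is 3 larger than the previous one.
Next gap: 19 days. 2018-04-06 + 19 days = 2018-04-25.
Next gap: 22 days. 2018-04-25 + 22 days = 2018-05-17.
Next gap: 25 days. 2018-05-17 + 25 days = 2018-06-11.
Next gap: 28 days. 2018-06-11 + 28 days = 2018-07-09.
Next gap: 31 days. 2018-07-09 + 31 days = 2018-08-09.
Next gap: 34 days. 2018-08-09 + 34 days = 2018-09-12.
Next gap: 37 days. 2018-09-12 + 37 days = 2018-10-19.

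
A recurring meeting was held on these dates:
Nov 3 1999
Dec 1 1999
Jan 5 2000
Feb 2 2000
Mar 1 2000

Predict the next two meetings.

All dates are Wednesdays, 28, 35, 28, 28 days apart.
Specifically, the 1st Wednesday of each month.
1st Wednesday of April 2000: Apr 5 2000.
May 2000 — 1st Wednesday is May 3 2000.

Apr 5 2000, May 3 2000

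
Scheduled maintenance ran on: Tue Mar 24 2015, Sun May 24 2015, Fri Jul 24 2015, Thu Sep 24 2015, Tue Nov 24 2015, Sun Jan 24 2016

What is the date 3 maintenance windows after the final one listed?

The day-of-month is always 24 (61, 61, 62, 61, 61 days between events).
So this recurs on the 24th of every 2 months.
March 2016: Thu Mar 24 2016.
May 2016: Tue May 24 2016.
Next: July 2016 → Sun Jul 24 2016.

Sun Jul 24 2016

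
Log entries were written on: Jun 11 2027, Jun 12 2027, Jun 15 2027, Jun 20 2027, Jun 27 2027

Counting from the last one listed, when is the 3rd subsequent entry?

Intervals are 1, 3, 5, 7 days — an arithmetic progression with common difference 2.
Next gap: 9 days. Jun 27 2027 + 9 days = Jul 6 2027.
Next gap: 11 days. Jul 6 2027 + 11 days = Jul 17 2027.
Next gap: 13 days. Jul 17 2027 + 13 days = Jul 30 2027.

Jul 30 2027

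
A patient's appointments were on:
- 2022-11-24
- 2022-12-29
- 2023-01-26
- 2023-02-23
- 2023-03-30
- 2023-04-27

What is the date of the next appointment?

All Thursdays; the gaps (35, 28, 28, 35, 28) vary with month length.
This is the last Thursday of each month.
May 2023 ends with Thursday 2023-05-25.

2023-05-25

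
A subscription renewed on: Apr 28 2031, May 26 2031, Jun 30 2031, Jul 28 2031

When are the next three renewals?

Aug 25 2031, Sep 29 2031, Oct 27 2031

These are Mondays with 28, 35, 28-day gaps.
Each is the final Monday of its month — Jun 30 2031 is past the 28th, so '4th Monday' doesn't fit.
August 2031 ends with Monday Aug 25 2031.
Last Monday of September 2031: Sep 29 2031.
October 2031 ends with Monday Oct 27 2031.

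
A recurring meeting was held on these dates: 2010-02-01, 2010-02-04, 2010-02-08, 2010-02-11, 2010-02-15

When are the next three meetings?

2010-02-18, 2010-02-22, 2010-02-25

Gaps: 3, 4, 3, 4 days — not constant, but cyclic with period 2.
The events fall on every Monday and Thursday.
Next Thursday: 2010-02-18.
The following Monday is 2010-02-22.
Next Thursday: 2010-02-25.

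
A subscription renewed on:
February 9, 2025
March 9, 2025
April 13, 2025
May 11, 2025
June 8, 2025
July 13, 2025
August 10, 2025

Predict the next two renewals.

Gaps: 28, 35, 28, 28, 35, 28 days — a mix of 28 and 35. Every date is a Sunday.
Each is the 2nd Sunday of its month.
September 2025 — 2nd Sunday is September 14, 2025.
2nd Sunday of October 2025: October 12, 2025.

September 14, 2025; October 12, 2025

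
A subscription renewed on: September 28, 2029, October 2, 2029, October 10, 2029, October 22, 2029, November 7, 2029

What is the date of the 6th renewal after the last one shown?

May 6, 2030

The spacing grows by 4 each time: 4, 8, 12, 16 days.
Next gap: 20 days. November 7, 2029 + 20 days = November 27, 2029.
Next gap: 24 days. November 27, 2029 + 24 days = December 21, 2029.
Next gap: 28 days. December 21, 2029 + 28 days = January 18, 2030.
Next gap: 32 days. January 18, 2030 + 32 days = February 19, 2030.
Next gap: 36 days. February 19, 2030 + 36 days = March 27, 2030.
Next gap: 40 days. March 27, 2030 + 40 days = May 6, 2030.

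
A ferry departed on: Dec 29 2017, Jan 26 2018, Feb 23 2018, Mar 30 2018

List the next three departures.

These are Fridays with 28, 28, 35-day gaps.
Each is the final Friday of its month — Dec 29 2017 is past the 28th, so '4th Friday' doesn't fit.
April 2018 ends with Friday Apr 27 2018.
Last Friday of May 2018: May 25 2018.
June 2018 ends with Friday Jun 29 2018.

Apr 27 2018, May 25 2018, Jun 29 2018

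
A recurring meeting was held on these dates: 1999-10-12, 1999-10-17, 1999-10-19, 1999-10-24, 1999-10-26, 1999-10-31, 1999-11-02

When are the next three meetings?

Every event lands on a Tuesday or Sunday (gaps cycle 5, 2, 5, 2, 5, 2).
So the schedule is: every Tuesday and Sunday.
The following Sunday is 1999-11-07.
Next Tuesday: 1999-11-09.
The following Sunday is 1999-11-14.

1999-11-07, 1999-11-09, 1999-11-14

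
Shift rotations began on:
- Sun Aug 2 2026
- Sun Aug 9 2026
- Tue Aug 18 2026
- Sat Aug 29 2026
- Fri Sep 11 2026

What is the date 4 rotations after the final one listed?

Sun Nov 22 2026

Gaps: 7, 9, 11, 13 days — each gap is 2 larger than the previous one.
Next gap: 15 days. Fri Sep 11 2026 + 15 days = Sat Sep 26 2026.
Next gap: 17 days. Sat Sep 26 2026 + 17 days = Tue Oct 13 2026.
Next gap: 19 days. Tue Oct 13 2026 + 19 days = Sun Nov 1 2026.
Next gap: 21 days. Sun Nov 1 2026 + 21 days = Sun Nov 22 2026.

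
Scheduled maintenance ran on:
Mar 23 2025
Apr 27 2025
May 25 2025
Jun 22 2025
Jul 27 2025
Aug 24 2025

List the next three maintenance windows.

All dates are Sundays, 35, 28, 28, 35, 28 days apart.
Specifically, the 4th Sunday of each month.
September 2025 — 4th Sunday is Sep 28 2025.
October 2025 — 4th Sunday is Oct 26 2025.
November 2025 — 4th Sunday is Nov 23 2025.

Sep 28 2025, Oct 26 2025, Nov 23 2025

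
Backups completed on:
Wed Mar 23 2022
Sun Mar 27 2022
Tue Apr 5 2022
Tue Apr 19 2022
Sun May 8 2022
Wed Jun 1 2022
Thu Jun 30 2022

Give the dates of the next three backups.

The spacing grows by 5 each time: 4, 9, 14, 19, 24, 29 days.
Next gap: 34 days. Thu Jun 30 2022 + 34 days = Wed Aug 3 2022.
Next gap: 39 days. Wed Aug 3 2022 + 39 days = Sun Sep 11 2022.
Next gap: 44 days. Sun Sep 11 2022 + 44 days = Tue Oct 25 2022.

Wed Aug 3 2022, Sun Sep 11 2022, Tue Oct 25 2022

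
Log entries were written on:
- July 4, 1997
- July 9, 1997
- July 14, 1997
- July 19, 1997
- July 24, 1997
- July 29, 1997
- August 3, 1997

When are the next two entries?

August 8, 1997; August 13, 1997

Every event comes 5 days after the last (5, 5, 5, 5, 5, 5).
August 3, 1997 + 5 days = August 8, 1997.
August 8, 1997 + 5 days = August 13, 1997.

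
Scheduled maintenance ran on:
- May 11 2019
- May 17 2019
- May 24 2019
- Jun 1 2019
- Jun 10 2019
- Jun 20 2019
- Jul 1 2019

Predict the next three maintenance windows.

Jul 13 2019, Jul 26 2019, Aug 9 2019

The spacing grows by 1 each time: 6, 7, 8, 9, 10, 11 days.
Next gap: 12 days. Jul 1 2019 + 12 days = Jul 13 2019.
Next gap: 13 days. Jul 13 2019 + 13 days = Jul 26 2019.
Next gap: 14 days. Jul 26 2019 + 14 days = Aug 9 2019.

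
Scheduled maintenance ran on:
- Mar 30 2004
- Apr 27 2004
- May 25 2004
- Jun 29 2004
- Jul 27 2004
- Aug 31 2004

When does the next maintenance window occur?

Sep 28 2004

These are Tuesdays with 28, 28, 35, 28, 35-day gaps.
Each is the final Tuesday of its month — Mar 30 2004 is past the 28th, so '4th Tuesday' doesn't fit.
Last Tuesday of September 2004: Sep 28 2004.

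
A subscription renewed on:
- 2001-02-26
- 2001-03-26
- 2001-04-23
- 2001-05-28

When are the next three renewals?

2001-06-25, 2001-07-23, 2001-08-27

Gaps: 28, 28, 35 days — a mix of 28 and 35. Every date is a Monday.
Each is the 4th Monday of its month.
June 2001 — 4th Monday is 2001-06-25.
4th Monday of July 2001: 2001-07-23.
August 2001 — 4th Monday is 2001-08-27.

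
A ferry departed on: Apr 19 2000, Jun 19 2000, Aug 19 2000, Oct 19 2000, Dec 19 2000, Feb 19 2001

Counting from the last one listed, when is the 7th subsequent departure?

The day-of-month is always 19 (61, 61, 61, 61, 62 days between events).
So this recurs on the 19th of every 2 months.
April 2001: Apr 19 2001.
June 2001: Jun 19 2001.
August 2001: Aug 19 2001.
Next: October 2001 → Oct 19 2001.
Next: December 2001 → Dec 19 2001.
February 2002: Feb 19 2002.
April 2002: Apr 19 2002.

Apr 19 2002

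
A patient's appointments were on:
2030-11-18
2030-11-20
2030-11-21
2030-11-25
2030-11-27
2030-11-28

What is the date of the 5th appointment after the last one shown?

2030-12-11

Every event lands on a Monday or Wednesday or Thursday (gaps cycle 2, 1, 4, 2, 1).
So the schedule is: every Monday, Wednesday and Thursday.
Next Monday: 2030-12-02.
The following Wednesday is 2030-12-04.
Next Thursday: 2030-12-05.
The following Monday is 2030-12-09.
The following Wednesday is 2030-12-11.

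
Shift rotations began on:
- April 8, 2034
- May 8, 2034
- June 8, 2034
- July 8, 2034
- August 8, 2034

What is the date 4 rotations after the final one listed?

The day-of-month is always 8 (30, 31, 30, 31 days between events).
So this recurs on the 8th of each month.
September 2034: September 8, 2034.
October 2034: October 8, 2034.
November 2034: November 8, 2034.
Next: December 2034 → December 8, 2034.

December 8, 2034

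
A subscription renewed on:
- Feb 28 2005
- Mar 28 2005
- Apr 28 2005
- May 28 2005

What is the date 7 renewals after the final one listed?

Dec 28 2005

Gaps: 28, 31, 30 days — not constant. Every event is on the 28th of the month.
Pattern: the 28th of each month.
Next: June 2005 → Jun 28 2005.
Next: July 2005 → Jul 28 2005.
August 2005: Aug 28 2005.
September 2005: Sep 28 2005.
October 2005: Oct 28 2005.
Next: November 2005 → Nov 28 2005.
December 2005: Dec 28 2005.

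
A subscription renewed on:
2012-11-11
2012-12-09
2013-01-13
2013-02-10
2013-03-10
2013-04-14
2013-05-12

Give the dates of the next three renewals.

2013-06-09, 2013-07-14, 2013-08-11

These are Sundays at 28- or 35-day spacing (28, 35, 28, 28, 35, 28).
The pattern: 2nd Sunday of the month.
2nd Sunday of June 2013: 2013-06-09.
July 2013 — 2nd Sunday is 2013-07-14.
2nd Sunday of August 2013: 2013-08-11.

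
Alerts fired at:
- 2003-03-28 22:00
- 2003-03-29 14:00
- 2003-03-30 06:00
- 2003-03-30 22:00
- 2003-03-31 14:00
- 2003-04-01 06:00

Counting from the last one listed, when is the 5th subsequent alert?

2003-04-04 14:00

Spacing: 16, 16, 16, 16, 16 h — constant 16 h.
2003-04-01 06:00 + 16 h = 2003-04-01 22:00.
2003-04-01 22:00 + 16 h = 2003-04-02 14:00.
2003-04-02 14:00 + 16 h = 2003-04-03 06:00.
2003-04-03 06:00 + 16 h = 2003-04-03 22:00.
2003-04-03 22:00 + 16 h = 2003-04-04 14:00.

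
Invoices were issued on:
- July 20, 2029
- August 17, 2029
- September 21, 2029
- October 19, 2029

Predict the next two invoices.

November 16, 2029; December 21, 2029

Gaps: 28, 35, 28 days — a mix of 28 and 35. Every date is a Friday.
Each is the 3rd Friday of its month.
3rd Friday of November 2029: November 16, 2029.
December 2029 — 3rd Friday is December 21, 2029.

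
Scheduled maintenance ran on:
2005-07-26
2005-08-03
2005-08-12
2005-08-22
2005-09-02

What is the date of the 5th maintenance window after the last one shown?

2005-11-11

The spacing grows by 1 each time: 8, 9, 10, 11 days.
Next gap: 12 days. 2005-09-02 + 12 days = 2005-09-14.
Next gap: 13 days. 2005-09-14 + 13 days = 2005-09-27.
Next gap: 14 days. 2005-09-27 + 14 days = 2005-10-11.
Next gap: 15 days. 2005-10-11 + 15 days = 2005-10-26.
Next gap: 16 days. 2005-10-26 + 16 days = 2005-11-11.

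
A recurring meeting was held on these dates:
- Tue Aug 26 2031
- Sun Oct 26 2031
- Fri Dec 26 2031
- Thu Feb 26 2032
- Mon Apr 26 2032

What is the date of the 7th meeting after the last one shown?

Gaps: 61, 61, 62, 60 days — not constant. Every event is on the 26th of the month.
Pattern: the 26th of every 2 months.
June 2032: Sat Jun 26 2032.
August 2032: Thu Aug 26 2032.
Next: October 2032 → Tue Oct 26 2032.
Next: December 2032 → Sun Dec 26 2032.
February 2033: Sat Feb 26 2033.
Next: April 2033 → Tue Apr 26 2033.
Next: June 2033 → Sun Jun 26 2033.

Sun Jun 26 2033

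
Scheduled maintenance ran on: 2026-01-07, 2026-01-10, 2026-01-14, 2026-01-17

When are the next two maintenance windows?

2026-01-21, 2026-01-24

Gaps: 3, 4, 3 days — not constant, but cyclic with period 2.
The events fall on every Wednesday and Saturday.
The following Wednesday is 2026-01-21.
The following Saturday is 2026-01-24.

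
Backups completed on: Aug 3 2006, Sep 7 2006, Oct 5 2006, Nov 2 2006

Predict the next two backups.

These are Thursdays at 28- or 35-day spacing (35, 28, 28).
The pattern: 1st Thursday of the month.
1st Thursday of December 2006: Dec 7 2006.
January 2007 — 1st Thursday is Jan 4 2007.

Dec 7 2006, Jan 4 2007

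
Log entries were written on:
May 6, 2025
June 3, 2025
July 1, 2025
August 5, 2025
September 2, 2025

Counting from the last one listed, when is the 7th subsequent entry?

April 7, 2026

These are Tuesdays at 28- or 35-day spacing (28, 28, 35, 28).
The pattern: 1st Tuesday of the month.
1st Tuesday of October 2025: October 7, 2025.
November 2025 — 1st Tuesday is November 4, 2025.
December 2025 — 1st Tuesday is December 2, 2025.
1st Tuesday of January 2026: January 6, 2026.
February 2026 — 1st Tuesday is February 3, 2026.
1st Tuesday of March 2026: March 3, 2026.
1st Tuesday of April 2026: April 7, 2026.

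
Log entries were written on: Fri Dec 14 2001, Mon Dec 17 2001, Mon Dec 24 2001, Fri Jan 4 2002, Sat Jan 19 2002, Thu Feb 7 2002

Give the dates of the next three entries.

Sat Mar 2 2002, Fri Mar 29 2002, Mon Apr 29 2002

Intervals are 3, 7, 11, 15, 19 days — an arithmetic progression with common difference 4.
Next gap: 23 days. Thu Feb 7 2002 + 23 days = Sat Mar 2 2002.
Next gap: 27 days. Sat Mar 2 2002 + 27 days = Fri Mar 29 2002.
Next gap: 31 days. Fri Mar 29 2002 + 31 days = Mon Apr 29 2002.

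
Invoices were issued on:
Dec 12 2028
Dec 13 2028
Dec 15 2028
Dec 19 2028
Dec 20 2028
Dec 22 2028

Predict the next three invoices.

Every event lands on a Tuesday or Wednesday or Friday (gaps cycle 1, 2, 4, 1, 2).
So the schedule is: every Tuesday, Wednesday and Friday.
The following Tuesday is Dec 26 2028.
The following Wednesday is Dec 27 2028.
Next Friday: Dec 29 2028.

Dec 26 2028, Dec 27 2028, Dec 29 2028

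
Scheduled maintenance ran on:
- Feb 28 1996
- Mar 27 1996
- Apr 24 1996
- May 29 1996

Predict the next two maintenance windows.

Every date is a Wednesday; gaps 28, 28, 35 days.
Each is the last Wednesday of its month (at least one falls on the 29th or later, ruling out '4th Wednesday').
June 1996 ends with Wednesday Jun 26 1996.
Last Wednesday of July 1996: Jul 31 1996.

Jun 26 1996, Jul 31 1996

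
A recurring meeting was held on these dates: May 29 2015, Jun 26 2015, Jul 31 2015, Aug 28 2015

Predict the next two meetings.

Sep 25 2015, Oct 30 2015

These are Fridays with 28, 35, 28-day gaps.
Each is the final Friday of its month — May 29 2015 is past the 28th, so '4th Friday' doesn't fit.
Last Friday of September 2015: Sep 25 2015.
Last Friday of October 2015: Oct 30 2015.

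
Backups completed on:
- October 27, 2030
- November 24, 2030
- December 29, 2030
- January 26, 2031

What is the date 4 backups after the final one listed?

Every date is a Sunday; gaps 28, 35, 28 days.
Each is the last Sunday of its month (at least one falls on the 29th or later, ruling out '4th Sunday').
Last Sunday of February 2031: February 23, 2031.
March 2031 ends with Sunday March 30, 2031.
Last Sunday of April 2031: April 27, 2031.
May 2031 ends with Sunday May 25, 2031.

May 25, 2031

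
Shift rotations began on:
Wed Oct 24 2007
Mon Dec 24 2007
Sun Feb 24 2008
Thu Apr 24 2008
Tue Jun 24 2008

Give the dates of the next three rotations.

Each date is the 24th; the gaps (61, 62, 60, 61) track the month lengths.
The rule is the 24th of every 2 months.
Next: August 2008 → Sun Aug 24 2008.
October 2008: Fri Oct 24 2008.
Next: December 2008 → Wed Dec 24 2008.

Sun Aug 24 2008, Fri Oct 24 2008, Wed Dec 24 2008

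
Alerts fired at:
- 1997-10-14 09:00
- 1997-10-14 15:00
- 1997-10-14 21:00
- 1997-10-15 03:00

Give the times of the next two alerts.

1997-10-15 09:00, 1997-10-15 15:00

The interval is a steady 6 hours (6, 6, 6).
1997-10-15 03:00 + 6 h = 1997-10-15 09:00.
1997-10-15 09:00 + 6 h = 1997-10-15 15:00.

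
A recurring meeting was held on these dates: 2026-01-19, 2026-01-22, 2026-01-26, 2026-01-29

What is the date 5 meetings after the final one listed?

2026-02-16

The gap pattern 3, 4, 3 repeats every 2 events.
These are the Mondays and Thursdays of each week.
Next Monday: 2026-02-02.
Next Thursday: 2026-02-05.
The following Monday is 2026-02-09.
Next Thursday: 2026-02-12.
Next Monday: 2026-02-16.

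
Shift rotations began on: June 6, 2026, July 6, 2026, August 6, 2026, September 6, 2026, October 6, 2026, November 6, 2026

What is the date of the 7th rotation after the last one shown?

Gaps: 30, 31, 31, 30, 31 days — not constant. Every event is on the 6th of the month.
Pattern: the 6th of each month.
December 2026: December 6, 2026.
Next: January 2027 → January 6, 2027.
February 2027: February 6, 2027.
Next: March 2027 → March 6, 2027.
April 2027: April 6, 2027.
Next: May 2027 → May 6, 2027.
Next: June 2027 → June 6, 2027.

June 6, 2027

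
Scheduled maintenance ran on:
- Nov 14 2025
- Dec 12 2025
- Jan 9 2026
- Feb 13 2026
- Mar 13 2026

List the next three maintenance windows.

Apr 10 2026, May 8 2026, Jun 12 2026

These are Fridays at 28- or 35-day spacing (28, 28, 35, 28).
The pattern: 2nd Friday of the month.
April 2026 — 2nd Friday is Apr 10 2026.
2nd Friday of May 2026: May 8 2026.
2nd Friday of June 2026: Jun 12 2026.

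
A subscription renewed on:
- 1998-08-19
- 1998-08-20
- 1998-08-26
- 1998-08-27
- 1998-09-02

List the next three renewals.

1998-09-03, 1998-09-09, 1998-09-10

Every event lands on a Wednesday or Thursday (gaps cycle 1, 6, 1, 6).
So the schedule is: every Wednesday and Thursday.
The following Thursday is 1998-09-03.
Next Wednesday: 1998-09-09.
Next Thursday: 1998-09-10.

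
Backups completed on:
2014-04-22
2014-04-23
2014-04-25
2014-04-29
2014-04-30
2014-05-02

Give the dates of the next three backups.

Gaps: 1, 2, 4, 1, 2 days — not constant, but cyclic with period 3.
The events fall on every Tuesday, Wednesday and Friday.
Next Tuesday: 2014-05-06.
The following Wednesday is 2014-05-07.
The following Friday is 2014-05-09.

2014-05-06, 2014-05-07, 2014-05-09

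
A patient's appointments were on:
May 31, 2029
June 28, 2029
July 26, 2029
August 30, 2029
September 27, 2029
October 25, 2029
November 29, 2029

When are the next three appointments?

December 27, 2029; January 31, 2030; February 28, 2030

All Thursdays; the gaps (28, 28, 35, 28, 28, 35) vary with month length.
This is the last Thursday of each month.
December 2029 ends with Thursday December 27, 2029.
January 2030 ends with Thursday January 31, 2030.
February 2030 ends with Thursday February 28, 2030.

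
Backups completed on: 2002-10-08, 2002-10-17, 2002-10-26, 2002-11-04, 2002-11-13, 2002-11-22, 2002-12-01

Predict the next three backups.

2002-12-10, 2002-12-19, 2002-12-28

Gaps between consecutive events: 9, 9, 9, 9, 9, 9 days — a constant 9-day interval.
2002-12-01 + 9 days = 2002-12-10.
2002-12-10 + 9 days = 2002-12-19.
2002-12-19 + 9 days = 2002-12-28.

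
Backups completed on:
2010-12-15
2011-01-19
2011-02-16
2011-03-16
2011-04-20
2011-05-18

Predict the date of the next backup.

These are Wednesdays at 28- or 35-day spacing (35, 28, 28, 35, 28).
The pattern: 3rd Wednesday of the month.
June 2011 — 3rd Wednesday is 2011-06-15.

2011-06-15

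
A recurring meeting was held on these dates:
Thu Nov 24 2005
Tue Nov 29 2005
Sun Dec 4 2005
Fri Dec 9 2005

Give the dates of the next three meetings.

Wed Dec 14 2005, Mon Dec 19 2005, Sat Dec 24 2005

Gaps between consecutive events: 5, 5, 5 days — a constant 5-day interval.
Fri Dec 9 2005 + 5 days = Wed Dec 14 2005.
Wed Dec 14 2005 + 5 days = Mon Dec 19 2005.
Mon Dec 19 2005 + 5 days = Sat Dec 24 2005.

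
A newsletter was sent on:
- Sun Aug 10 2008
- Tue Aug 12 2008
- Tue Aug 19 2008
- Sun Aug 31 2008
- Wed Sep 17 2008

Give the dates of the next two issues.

Thu Oct 9 2008, Wed Nov 5 2008

Gaps: 2, 7, 12, 17 days — each gap is 5 larger than the previous one.
Next gap: 22 days. Wed Sep 17 2008 + 22 days = Thu Oct 9 2008.
Next gap: 27 days. Thu Oct 9 2008 + 27 days = Wed Nov 5 2008.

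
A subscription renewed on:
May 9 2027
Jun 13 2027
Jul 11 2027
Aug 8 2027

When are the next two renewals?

Sep 12 2027, Oct 10 2027

All dates are Sundays, 35, 28, 28 days apart.
Specifically, the 2nd Sunday of each month.
2nd Sunday of September 2027: Sep 12 2027.
2nd Sunday of October 2027: Oct 10 2027.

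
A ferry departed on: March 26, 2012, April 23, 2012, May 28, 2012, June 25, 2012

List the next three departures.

July 23, 2012; August 27, 2012; September 24, 2012

Gaps: 28, 35, 28 days — a mix of 28 and 35. Every date is a Monday.
Each is the 4th Monday of its month.
July 2012 — 4th Monday is July 23, 2012.
August 2012 — 4th Monday is August 27, 2012.
September 2012 — 4th Monday is September 24, 2012.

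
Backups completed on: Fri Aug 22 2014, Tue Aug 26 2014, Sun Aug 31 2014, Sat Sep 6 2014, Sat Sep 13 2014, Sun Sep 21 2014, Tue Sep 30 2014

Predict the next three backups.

Gaps: 4, 5, 6, 7, 8, 9 days — each gap is 1 larger than the previous one.
Next gap: 10 days. Tue Sep 30 2014 + 10 days = Fri Oct 10 2014.
Next gap: 11 days. Fri Oct 10 2014 + 11 days = Tue Oct 21 2014.
Next gap: 12 days. Tue Oct 21 2014 + 12 days = Sun Nov 2 2014.

Fri Oct 10 2014, Tue Oct 21 2014, Sun Nov 2 2014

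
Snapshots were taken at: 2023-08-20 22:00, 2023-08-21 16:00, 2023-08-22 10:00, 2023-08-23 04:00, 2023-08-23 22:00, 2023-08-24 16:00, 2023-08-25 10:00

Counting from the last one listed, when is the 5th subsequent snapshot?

2023-08-29 04:00

Spacing: 18, 18, 18, 18, 18, 18 h — constant 18 h.
2023-08-25 10:00 + 18 h = 2023-08-26 04:00.
2023-08-26 04:00 + 18 h = 2023-08-26 22:00.
2023-08-26 22:00 + 18 h = 2023-08-27 16:00.
2023-08-27 16:00 + 18 h = 2023-08-28 10:00.
2023-08-28 10:00 + 18 h = 2023-08-29 04:00.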